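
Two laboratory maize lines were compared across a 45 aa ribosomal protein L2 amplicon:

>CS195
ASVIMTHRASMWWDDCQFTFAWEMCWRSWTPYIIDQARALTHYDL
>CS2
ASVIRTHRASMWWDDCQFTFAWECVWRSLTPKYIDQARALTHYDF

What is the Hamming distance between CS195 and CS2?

Mismatches occur at site 5 (M↔R), site 24 (M↔C), site 25 (C↔V), site 29 (W↔L), site 32 (Y↔K), site 33 (I↔Y), site 45 (L↔F).
That gives 7 mismatches out of 45 aligned sites, so the Hamming distance is 7.

7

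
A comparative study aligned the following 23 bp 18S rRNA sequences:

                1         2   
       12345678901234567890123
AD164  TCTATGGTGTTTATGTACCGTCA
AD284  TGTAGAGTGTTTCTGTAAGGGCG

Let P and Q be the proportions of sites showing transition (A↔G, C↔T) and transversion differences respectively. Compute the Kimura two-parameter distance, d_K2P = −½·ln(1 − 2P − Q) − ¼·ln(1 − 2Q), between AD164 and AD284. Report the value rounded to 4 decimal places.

0.4697

Mismatches occur at site 2 (C/G, transversion), site 5 (T/G, transversion), site 6 (G/A, transition), site 13 (A/C, transversion), site 18 (C/A, transversion), site 19 (C/G, transversion), site 21 (T/G, transversion), site 23 (A/G, transition).
Of the 8 differences, 2 transitions and 6 transversions over 23 sites: P = 2/23 = 0.086957, Q = 6/23 = 0.260870.
d = −0.5·ln(0.565216) − 0.25·ln(0.478260) = −0.5·(-0.570547) − 0.25·(-0.737601) = 0.4697.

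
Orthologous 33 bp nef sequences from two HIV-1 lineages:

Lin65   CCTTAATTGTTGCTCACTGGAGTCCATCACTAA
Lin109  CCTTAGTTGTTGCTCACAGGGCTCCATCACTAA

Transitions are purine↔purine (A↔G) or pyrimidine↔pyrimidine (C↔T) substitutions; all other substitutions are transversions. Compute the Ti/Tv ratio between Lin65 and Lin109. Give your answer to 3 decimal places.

1.000

Differing sites — 6:A/G (Ti); 18:T/A (Tv); 21:A/G (Ti); 22:G/C (Tv).
Of the 4 differences, 2 transitions and 2 transversions, so Ti/Tv = 2/2 = 1.000.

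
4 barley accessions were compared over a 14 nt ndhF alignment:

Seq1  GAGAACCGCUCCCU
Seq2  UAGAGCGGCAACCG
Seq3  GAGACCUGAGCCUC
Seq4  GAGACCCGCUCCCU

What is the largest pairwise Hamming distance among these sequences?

Pairwise Hamming distances:
  Seq1 vs Seq2: 6
  Seq1 vs Seq3: 6
  Seq1 vs Seq4: 1
  Seq2 vs Seq3: 8
  Seq2 vs Seq4: 6
  Seq3 vs Seq4: 5
The largest is 8, between Seq2 and Seq3.

8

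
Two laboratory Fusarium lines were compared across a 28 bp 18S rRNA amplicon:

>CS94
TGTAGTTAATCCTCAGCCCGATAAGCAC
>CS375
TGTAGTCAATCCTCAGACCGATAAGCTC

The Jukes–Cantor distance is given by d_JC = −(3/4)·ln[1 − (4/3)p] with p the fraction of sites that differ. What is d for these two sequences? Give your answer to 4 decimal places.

0.1156

Differing sites — 7:T/C; 17:C/A; 27:A/T.
p = 3/28 = 0.107143.
d = −0.75 · ln(1 − (4/3)·0.107143) = −0.75 · ln(0.857143) = −0.75 · (-0.154151) = 0.1156.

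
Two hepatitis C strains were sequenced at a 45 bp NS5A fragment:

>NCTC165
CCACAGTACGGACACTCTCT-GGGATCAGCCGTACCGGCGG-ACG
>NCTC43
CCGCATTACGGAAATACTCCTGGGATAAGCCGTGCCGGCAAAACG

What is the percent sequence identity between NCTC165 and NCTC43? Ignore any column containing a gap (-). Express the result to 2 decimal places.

76.74%

Excluding the 2 gap columns leaves 43 comparable sites.
Mismatches occur at site 3 (A/G), site 6 (G/T), site 13 (C/A), site 15 (C/T), site 16 (T/A), site 20 (T/C), site 27 (C/A), site 34 (A/G), site 40 (G/A), site 41 (G/A).
33 of the 43 comparable sites match, so the percent identity is 33/43 × 100 = 76.74%.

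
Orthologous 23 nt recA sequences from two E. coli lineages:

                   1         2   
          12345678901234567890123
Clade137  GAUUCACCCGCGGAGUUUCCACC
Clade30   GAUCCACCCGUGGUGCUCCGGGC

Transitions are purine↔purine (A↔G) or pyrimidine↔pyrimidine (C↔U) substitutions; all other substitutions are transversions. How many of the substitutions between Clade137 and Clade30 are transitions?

5

Differing sites — 4:U/C (Ti); 11:C/U (Ti); 14:A/U (Tv); 16:U/C (Ti); 18:U/C (Ti); 20:C/G (Tv); 21:A/G (Ti); 22:C/G (Tv).
Of the 8 differences, 5 transitions and 3 transversions, so the answer is 5.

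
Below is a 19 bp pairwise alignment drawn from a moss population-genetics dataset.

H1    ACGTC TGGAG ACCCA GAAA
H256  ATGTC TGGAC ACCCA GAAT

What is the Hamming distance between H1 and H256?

3

The sequences differ at positions 2 (C/T), 10 (G/C), 19 (A/T).
That gives 3 mismatches out of 19 aligned sites, so the Hamming distance is 3.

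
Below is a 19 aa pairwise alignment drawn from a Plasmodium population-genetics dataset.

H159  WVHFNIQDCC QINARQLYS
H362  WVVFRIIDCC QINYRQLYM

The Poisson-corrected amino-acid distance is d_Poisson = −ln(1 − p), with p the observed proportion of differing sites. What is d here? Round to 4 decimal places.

0.3054

The sequences differ at positions 3 (H/V), 5 (N/R), 7 (Q/I), 14 (A/Y), 19 (S/M).
p = 5/19 = 0.263158.
d = −ln(1 − 0.263158) = −ln(0.736842) = 0.3054.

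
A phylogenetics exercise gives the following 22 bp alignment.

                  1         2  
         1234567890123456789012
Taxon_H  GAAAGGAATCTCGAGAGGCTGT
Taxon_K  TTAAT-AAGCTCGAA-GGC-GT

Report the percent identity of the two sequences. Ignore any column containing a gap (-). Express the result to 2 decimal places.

Excluding the 3 gap columns leaves 19 comparable sites.
The sequences differ at positions 1 (G/T), 2 (A/T), 5 (G/T), 9 (T/G), 15 (G/A).
14 of the 19 comparable sites match, so the percent identity is 14/19 × 100 = 73.68%.

73.68%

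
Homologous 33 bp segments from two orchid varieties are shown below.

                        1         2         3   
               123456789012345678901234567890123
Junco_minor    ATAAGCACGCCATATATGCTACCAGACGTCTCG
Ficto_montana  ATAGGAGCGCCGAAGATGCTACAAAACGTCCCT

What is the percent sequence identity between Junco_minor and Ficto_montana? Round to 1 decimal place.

The sequences differ at positions 4 (A/G), 6 (C/A), 7 (A/G), 12 (A/G), 13 (T/A), 15 (T/G), 23 (C/A), 25 (G/A), 31 (T/C), 33 (G/T).
23 of the 33 sites match, so the percent identity is 23/33 × 100 = 69.7%.

69.7%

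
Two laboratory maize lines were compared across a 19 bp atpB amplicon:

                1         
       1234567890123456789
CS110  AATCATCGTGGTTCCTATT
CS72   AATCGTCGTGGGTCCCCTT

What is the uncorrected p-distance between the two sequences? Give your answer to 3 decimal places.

The sequences differ at positions 5 (A/G), 12 (T/G), 16 (T/C), 17 (A/C).
There are 4 differences over 19 sites, so p = 4/19 = 0.211.

0.211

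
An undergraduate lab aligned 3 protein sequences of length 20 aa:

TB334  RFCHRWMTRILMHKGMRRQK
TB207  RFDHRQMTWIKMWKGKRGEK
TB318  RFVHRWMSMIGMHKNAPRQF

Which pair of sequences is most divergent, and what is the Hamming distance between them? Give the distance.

12

Pairwise Hamming distances:
  TB334 vs TB207: 8
  TB334 vs TB318: 8
  TB207 vs TB318: 12
The largest is 12, between TB207 and TB318.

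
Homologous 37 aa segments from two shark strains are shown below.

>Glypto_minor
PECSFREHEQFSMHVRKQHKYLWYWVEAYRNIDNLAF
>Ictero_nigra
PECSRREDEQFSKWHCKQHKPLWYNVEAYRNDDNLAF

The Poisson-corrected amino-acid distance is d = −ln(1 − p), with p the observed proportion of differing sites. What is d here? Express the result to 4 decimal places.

Mismatches occur at site 5 (F↔R), site 8 (H↔D), site 13 (M↔K), site 14 (H↔W), site 15 (V↔H), site 16 (R↔C), site 21 (Y↔P), site 25 (W↔N), site 32 (I↔D).
p = 9/37 = 0.243243.
d = −ln(1 − 0.243243) = −ln(0.756757) = 0.2787.

0.2787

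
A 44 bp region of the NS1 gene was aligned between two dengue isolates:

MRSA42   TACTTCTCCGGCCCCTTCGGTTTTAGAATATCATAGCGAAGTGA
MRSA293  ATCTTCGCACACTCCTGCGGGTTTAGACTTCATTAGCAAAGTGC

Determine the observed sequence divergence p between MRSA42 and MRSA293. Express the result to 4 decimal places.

0.3636

The sequences differ at positions 1 (T/A), 2 (A/T), 7 (T/G), 9 (C/A), 10 (G/C), 11 (G/A), 13 (C/T), 17 (T/G), 21 (T/G), 28 (A/C), 30 (A/T), 31 (T/C), 32 (C/A), 33 (A/T), 38 (G/A), 44 (A/C).
There are 16 differences over 44 sites, so p = 16/44 = 0.3636.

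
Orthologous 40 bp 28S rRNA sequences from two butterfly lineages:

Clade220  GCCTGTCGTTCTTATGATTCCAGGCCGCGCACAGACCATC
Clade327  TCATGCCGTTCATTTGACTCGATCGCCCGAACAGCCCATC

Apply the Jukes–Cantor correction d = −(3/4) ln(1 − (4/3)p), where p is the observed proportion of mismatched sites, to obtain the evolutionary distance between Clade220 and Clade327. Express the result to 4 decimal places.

Differing sites — 1:G/T; 3:C/A; 6:T/C; 12:T/A; 14:A/T; 18:T/C; 21:C/G; 23:G/T; 24:G/C; 25:C/G; 27:G/C; 30:C/A; 35:A/C.
p = 13/40 = 0.325000.
d = −0.75 · ln(1 − (4/3)·0.325000) = −0.75 · ln(0.566667) = −0.75 · (-0.567983) = 0.4260.

0.4260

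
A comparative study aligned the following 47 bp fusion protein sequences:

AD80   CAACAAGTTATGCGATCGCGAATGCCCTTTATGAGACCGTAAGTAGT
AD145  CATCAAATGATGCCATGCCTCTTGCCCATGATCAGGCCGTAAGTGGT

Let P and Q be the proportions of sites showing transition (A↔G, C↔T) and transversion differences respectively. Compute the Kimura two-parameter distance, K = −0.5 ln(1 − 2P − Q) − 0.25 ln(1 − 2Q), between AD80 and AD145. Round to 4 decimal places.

Differing sites — 3:A/T (Tv); 7:G/A (Ti); 9:T/G (Tv); 14:G/C (Tv); 17:C/G (Tv); 18:G/C (Tv); 20:G/T (Tv); 21:A/C (Tv); 22:A/T (Tv); 28:T/A (Tv); 30:T/G (Tv); 33:G/C (Tv); 36:A/G (Ti); 45:A/G (Ti).
Of the 14 differences, 3 transitions and 11 transversions over 47 sites: P = 3/47 = 0.063830, Q = 11/47 = 0.234043.
d = −0.5·ln(0.638297) − 0.25·ln(0.531914) = −0.5·(-0.448952) − 0.25·(-0.631273) = 0.3823.

0.3823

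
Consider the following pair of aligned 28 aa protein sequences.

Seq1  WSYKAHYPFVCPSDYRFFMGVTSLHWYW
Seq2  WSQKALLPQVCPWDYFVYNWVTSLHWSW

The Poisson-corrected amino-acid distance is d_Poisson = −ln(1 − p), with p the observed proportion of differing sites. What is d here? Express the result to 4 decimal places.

0.4990

The sequences differ at positions 3 (Y/Q), 6 (H/L), 7 (Y/L), 9 (F/Q), 13 (S/W), 16 (R/F), 17 (F/V), 18 (F/Y), 19 (M/N), 20 (G/W), 27 (Y/S).
p = 11/28 = 0.392857.
d = −ln(1 − 0.392857) = −ln(0.607143) = 0.4990.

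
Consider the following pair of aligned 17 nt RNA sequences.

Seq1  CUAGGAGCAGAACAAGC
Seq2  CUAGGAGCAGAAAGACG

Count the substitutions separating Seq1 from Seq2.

4

The sequences differ at positions 13 (C/A), 14 (A/G), 16 (G/C), 17 (C/G).
That gives 4 mismatches out of 17 aligned sites, so the Hamming distance is 4.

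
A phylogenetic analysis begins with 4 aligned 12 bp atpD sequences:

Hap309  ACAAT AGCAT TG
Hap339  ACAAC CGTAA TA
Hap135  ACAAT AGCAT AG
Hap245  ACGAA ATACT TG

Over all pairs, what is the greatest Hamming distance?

Pairwise Hamming distances:
  Hap309 vs Hap339: 5
  Hap309 vs Hap135: 1
  Hap309 vs Hap245: 5
  Hap339 vs Hap135: 6
  Hap339 vs Hap245: 8
  Hap135 vs Hap245: 6
The largest is 8, between Hap339 and Hap245.

8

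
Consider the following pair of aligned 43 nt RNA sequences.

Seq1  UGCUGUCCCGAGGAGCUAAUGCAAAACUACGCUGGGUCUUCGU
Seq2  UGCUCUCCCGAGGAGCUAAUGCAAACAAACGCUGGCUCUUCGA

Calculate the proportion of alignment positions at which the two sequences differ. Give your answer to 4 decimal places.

0.1395

The sequences differ at positions 5 (G/C), 26 (A/C), 27 (C/A), 28 (U/A), 36 (G/C), 43 (U/A).
There are 6 differences over 43 sites, so p = 6/43 = 0.1395.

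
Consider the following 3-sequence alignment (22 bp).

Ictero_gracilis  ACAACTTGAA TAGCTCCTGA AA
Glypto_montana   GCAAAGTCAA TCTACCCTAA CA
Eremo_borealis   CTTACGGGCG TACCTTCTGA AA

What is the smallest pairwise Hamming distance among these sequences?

9

Pairwise Hamming distances:
  Ictero_gracilis vs Glypto_montana: 10
  Ictero_gracilis vs Eremo_borealis: 9
  Glypto_montana vs Eremo_borealis: 15
The smallest is 9, between Ictero_gracilis and Eremo_borealis.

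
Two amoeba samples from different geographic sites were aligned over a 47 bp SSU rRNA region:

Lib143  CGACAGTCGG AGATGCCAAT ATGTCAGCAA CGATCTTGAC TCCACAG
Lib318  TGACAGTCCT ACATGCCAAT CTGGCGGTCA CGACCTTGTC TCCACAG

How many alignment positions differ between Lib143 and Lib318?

The sequences differ at positions 1 (C/T), 9 (G/C), 10 (G/T), 12 (G/C), 21 (A/C), 24 (T/G), 26 (A/G), 28 (C/T), 29 (A/C), 34 (T/C), 39 (A/T).
That gives 11 mismatches out of 47 aligned sites, so the Hamming distance is 11.

11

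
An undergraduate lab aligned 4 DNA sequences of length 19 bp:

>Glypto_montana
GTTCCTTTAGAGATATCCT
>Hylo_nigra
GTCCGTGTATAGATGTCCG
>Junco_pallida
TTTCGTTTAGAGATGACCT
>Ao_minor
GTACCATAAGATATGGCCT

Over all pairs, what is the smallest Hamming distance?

4

Pairwise Hamming distances:
  Glypto_montana vs Hylo_nigra: 6
  Glypto_montana vs Junco_pallida: 4
  Glypto_montana vs Ao_minor: 6
  Hylo_nigra vs Junco_pallida: 6
  Hylo_nigra vs Ao_minor: 9
  Junco_pallida vs Ao_minor: 7
The smallest is 4, between Glypto_montana and Junco_pallida.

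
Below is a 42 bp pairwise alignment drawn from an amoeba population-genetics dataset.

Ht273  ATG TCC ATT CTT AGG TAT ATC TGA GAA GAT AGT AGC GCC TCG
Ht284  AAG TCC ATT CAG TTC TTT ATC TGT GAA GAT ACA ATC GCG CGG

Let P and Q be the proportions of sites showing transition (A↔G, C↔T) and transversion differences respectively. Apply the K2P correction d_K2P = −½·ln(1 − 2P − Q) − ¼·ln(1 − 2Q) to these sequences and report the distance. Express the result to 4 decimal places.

Differing sites — 2:T/A (Tv); 11:T/A (Tv); 12:T/G (Tv); 13:A/T (Tv); 14:G/T (Tv); 15:G/C (Tv); 17:A/T (Tv); 24:A/T (Tv); 32:G/C (Tv); 33:T/A (Tv); 35:G/T (Tv); 39:C/G (Tv); 40:T/C (Ti); 41:C/G (Tv).
Of the 14 differences, 1 transition and 13 transversions over 42 sites: P = 1/42 = 0.023810, Q = 13/42 = 0.309524.
d = −0.5·ln(0.642856) − 0.25·ln(0.380952) = −0.5·(-0.441835) − 0.25·(-0.965082) = 0.4622.

0.4622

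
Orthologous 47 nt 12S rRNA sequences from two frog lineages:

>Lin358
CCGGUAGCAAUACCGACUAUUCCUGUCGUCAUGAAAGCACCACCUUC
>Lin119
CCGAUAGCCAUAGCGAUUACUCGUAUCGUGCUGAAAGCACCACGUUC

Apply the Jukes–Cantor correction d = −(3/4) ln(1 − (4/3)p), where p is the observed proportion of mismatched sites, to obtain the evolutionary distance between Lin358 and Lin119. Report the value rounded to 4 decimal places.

Mismatches occur at site 4 (G↔A), site 9 (A↔C), site 13 (C↔G), site 17 (C↔U), site 20 (U↔C), site 23 (C↔G), site 25 (G↔A), site 30 (C↔G), site 31 (A↔C), site 44 (C↔G).
p = 10/47 = 0.212766.
d = −0.75 · ln(1 − (4/3)·0.212766) = −0.75 · ln(0.716312) = −0.75 · (-0.333639) = 0.2502.

0.2502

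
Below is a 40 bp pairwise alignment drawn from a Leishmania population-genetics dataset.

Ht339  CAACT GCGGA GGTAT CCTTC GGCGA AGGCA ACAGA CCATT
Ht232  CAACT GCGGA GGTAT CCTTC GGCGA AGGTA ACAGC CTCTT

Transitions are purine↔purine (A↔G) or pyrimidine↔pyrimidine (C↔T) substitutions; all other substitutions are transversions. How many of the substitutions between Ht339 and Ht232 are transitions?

Mismatches occur at site 29 (C→T, transition), site 35 (A→C, transversion), site 37 (C→T, transition), site 38 (A→C, transversion).
Of the 4 differences, 2 transitions and 2 transversions, so the answer is 2.

2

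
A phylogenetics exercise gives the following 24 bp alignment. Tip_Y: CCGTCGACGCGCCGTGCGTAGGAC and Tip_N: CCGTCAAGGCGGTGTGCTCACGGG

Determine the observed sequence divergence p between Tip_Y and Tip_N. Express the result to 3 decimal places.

Differing sites — 6:G/A; 8:C/G; 12:C/G; 13:C/T; 18:G/T; 19:T/C; 21:G/C; 23:A/G; 24:C/G.
There are 9 differences over 24 sites, so p = 9/24 = 0.375.

0.375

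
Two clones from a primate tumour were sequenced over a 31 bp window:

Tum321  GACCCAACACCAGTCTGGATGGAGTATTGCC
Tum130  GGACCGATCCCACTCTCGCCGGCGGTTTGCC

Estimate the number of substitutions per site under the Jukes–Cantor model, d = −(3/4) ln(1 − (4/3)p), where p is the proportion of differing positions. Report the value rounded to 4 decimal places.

Differing sites — 2:A/G; 3:C/A; 6:A/G; 8:C/T; 9:A/C; 13:G/C; 17:G/C; 19:A/C; 20:T/C; 23:A/C; 25:T/G; 26:A/T.
p = 12/31 = 0.387097.
d = −0.75 · ln(1 − (4/3)·0.387097) = −0.75 · ln(0.483871) = −0.75 · (-0.725937) = 0.5445.

0.5445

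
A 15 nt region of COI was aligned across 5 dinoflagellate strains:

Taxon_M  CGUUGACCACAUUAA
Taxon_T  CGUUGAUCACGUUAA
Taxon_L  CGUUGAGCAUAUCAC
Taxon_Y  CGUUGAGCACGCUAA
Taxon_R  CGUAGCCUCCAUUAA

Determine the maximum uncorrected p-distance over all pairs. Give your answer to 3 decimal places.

Pairwise Hamming distances:
  Taxon_M vs Taxon_T: 2
  Taxon_M vs Taxon_L: 4
  Taxon_M vs Taxon_Y: 3
  Taxon_M vs Taxon_R: 4
  Taxon_T vs Taxon_L: 5
  Taxon_T vs Taxon_Y: 2
  Taxon_T vs Taxon_R: 6
  Taxon_L vs Taxon_Y: 5
  Taxon_L vs Taxon_R: 8
  Taxon_Y vs Taxon_R: 7
The largest is 8 mismatches, between Taxon_L and Taxon_R; p = 8/15 = 0.533.

0.533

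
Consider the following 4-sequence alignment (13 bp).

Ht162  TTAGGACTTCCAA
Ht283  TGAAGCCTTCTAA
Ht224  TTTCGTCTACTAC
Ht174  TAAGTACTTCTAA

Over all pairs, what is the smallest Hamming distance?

3

Pairwise Hamming distances:
  Ht162 vs Ht283: 4
  Ht162 vs Ht224: 6
  Ht162 vs Ht174: 3
  Ht283 vs Ht224: 6
  Ht283 vs Ht174: 4
  Ht224 vs Ht174: 7
The smallest is 3, between Ht162 and Ht174.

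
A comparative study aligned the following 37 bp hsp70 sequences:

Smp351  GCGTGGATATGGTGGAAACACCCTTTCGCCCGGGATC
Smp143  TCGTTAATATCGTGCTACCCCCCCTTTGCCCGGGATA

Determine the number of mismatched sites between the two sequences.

11

Differing sites — 1:G/T; 5:G/T; 6:G/A; 11:G/C; 15:G/C; 16:A/T; 18:A/C; 20:A/C; 24:T/C; 27:C/T; 37:C/A.
That gives 11 mismatches out of 37 aligned sites, so the Hamming distance is 11.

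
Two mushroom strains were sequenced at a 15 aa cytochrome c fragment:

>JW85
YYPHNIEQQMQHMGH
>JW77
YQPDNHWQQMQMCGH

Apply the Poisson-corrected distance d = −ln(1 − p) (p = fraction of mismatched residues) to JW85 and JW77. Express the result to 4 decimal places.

The sequences differ at positions 2 (Y/Q), 4 (H/D), 6 (I/H), 7 (E/W), 12 (H/M), 13 (M/C).
p = 6/15 = 0.400000.
d = −ln(1 − 0.400000) = −ln(0.600000) = 0.5108.

0.5108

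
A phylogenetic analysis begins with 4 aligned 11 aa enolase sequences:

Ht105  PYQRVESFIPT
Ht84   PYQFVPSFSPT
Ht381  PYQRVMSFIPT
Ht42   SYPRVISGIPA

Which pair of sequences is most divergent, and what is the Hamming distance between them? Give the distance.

7

Pairwise Hamming distances:
  Ht105 vs Ht84: 3
  Ht105 vs Ht381: 1
  Ht105 vs Ht42: 5
  Ht84 vs Ht381: 3
  Ht84 vs Ht42: 7
  Ht381 vs Ht42: 5
The largest is 7, between Ht84 and Ht42.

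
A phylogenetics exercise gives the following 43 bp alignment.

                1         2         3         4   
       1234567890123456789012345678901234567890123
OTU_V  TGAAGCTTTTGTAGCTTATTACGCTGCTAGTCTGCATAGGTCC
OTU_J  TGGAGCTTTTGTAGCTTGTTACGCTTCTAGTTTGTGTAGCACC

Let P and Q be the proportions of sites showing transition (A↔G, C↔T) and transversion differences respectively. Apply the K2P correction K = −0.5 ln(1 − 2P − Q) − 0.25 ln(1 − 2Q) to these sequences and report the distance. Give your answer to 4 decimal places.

0.2176

Mismatches occur at site 3 (A→G, transition), site 18 (A→G, transition), site 26 (G→T, transversion), site 32 (C→T, transition), site 35 (C→T, transition), site 36 (A→G, transition), site 40 (G→C, transversion), site 41 (T→A, transversion).
Of the 8 differences, 5 transitions and 3 transversions over 43 sites: P = 5/43 = 0.116279, Q = 3/43 = 0.069767.
d = −0.5·ln(0.697675) − 0.25·ln(0.860466) = −0.5·(-0.360002) − 0.25·(-0.150281) = 0.2176.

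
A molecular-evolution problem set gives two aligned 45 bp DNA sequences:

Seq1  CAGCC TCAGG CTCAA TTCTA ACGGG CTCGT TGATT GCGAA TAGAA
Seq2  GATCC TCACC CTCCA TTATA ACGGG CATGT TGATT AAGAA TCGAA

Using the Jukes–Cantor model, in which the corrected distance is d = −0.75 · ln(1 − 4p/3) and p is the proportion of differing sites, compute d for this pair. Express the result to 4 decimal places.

The sequences differ at positions 1 (C/G), 3 (G/T), 9 (G/C), 10 (G/C), 14 (A/C), 18 (C/A), 27 (T/A), 28 (C/T), 36 (G/A), 37 (C/A), 42 (A/C).
p = 11/45 = 0.244444.
d = −0.75 · ln(1 − (4/3)·0.244444) = −0.75 · ln(0.674075) = −0.75 · (-0.394414) = 0.2958.

0.2958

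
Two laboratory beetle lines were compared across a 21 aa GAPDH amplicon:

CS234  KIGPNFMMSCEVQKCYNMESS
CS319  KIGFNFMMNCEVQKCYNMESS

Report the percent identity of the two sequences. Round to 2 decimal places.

90.48%

Mismatches occur at site 4 (P↔F), site 9 (S↔N).
19 of the 21 sites match, so the percent identity is 19/21 × 100 = 90.48%.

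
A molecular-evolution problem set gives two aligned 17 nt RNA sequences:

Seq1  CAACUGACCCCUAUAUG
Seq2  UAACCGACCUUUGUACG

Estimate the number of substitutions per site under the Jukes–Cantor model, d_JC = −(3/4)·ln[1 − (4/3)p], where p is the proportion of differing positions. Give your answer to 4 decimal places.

Mismatches occur at site 1 (C↔U), site 5 (U↔C), site 10 (C↔U), site 11 (C↔U), site 13 (A↔G), site 16 (U↔C).
p = 6/17 = 0.352941.
d = −0.75 · ln(1 − (4/3)·0.352941) = −0.75 · ln(0.529412) = −0.75 · (-0.635988) = 0.4770.

0.4770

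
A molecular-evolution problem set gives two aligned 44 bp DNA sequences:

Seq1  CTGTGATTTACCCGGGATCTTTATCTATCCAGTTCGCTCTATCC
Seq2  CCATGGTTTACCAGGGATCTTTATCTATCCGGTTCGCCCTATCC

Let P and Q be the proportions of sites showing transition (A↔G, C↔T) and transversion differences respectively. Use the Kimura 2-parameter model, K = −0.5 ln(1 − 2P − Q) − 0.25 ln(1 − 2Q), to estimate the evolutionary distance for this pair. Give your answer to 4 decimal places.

0.1555

The sequences differ at positions 2 (T/C, transition), 3 (G/A, transition), 6 (A/G, transition), 13 (C/A, transversion), 31 (A/G, transition), 38 (T/C, transition).
Of the 6 differences, 5 transitions and 1 transversion over 44 sites: P = 5/44 = 0.113636, Q = 1/44 = 0.022727.
d = −0.5·ln(0.750001) − 0.25·ln(0.954546) = −0.5·(-0.287681) − 0.25·(-0.046519) = 0.1555.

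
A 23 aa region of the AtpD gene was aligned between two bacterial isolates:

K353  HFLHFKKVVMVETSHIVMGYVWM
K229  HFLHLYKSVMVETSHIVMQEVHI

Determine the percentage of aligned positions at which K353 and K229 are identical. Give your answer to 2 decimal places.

69.57%

Mismatches occur at site 5 (F↔L), site 6 (K↔Y), site 8 (V↔S), site 19 (G↔Q), site 20 (Y↔E), site 22 (W↔H), site 23 (M↔I).
16 of the 23 sites match, so the percent identity is 16/23 × 100 = 69.57%.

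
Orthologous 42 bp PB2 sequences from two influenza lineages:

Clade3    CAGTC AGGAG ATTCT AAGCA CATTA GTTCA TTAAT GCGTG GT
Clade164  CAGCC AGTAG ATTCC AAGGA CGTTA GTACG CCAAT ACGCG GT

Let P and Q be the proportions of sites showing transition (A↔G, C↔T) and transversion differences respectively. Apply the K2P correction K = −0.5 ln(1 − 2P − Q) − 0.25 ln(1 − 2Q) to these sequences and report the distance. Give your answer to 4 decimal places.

The sequences differ at positions 4 (T/C, transition), 8 (G/T, transversion), 15 (T/C, transition), 19 (C/G, transversion), 22 (A/G, transition), 28 (T/A, transversion), 30 (A/G, transition), 31 (T/C, transition), 32 (T/C, transition), 36 (G/A, transition), 39 (T/C, transition).
Of the 11 differences, 8 transitions and 3 transversions over 42 sites: P = 8/42 = 0.190476, Q = 3/42 = 0.071429.
d = −0.5·ln(0.547619) − 0.25·ln(0.857142) = −0.5·(-0.602175) − 0.25·(-0.154152) = 0.3396.

0.3396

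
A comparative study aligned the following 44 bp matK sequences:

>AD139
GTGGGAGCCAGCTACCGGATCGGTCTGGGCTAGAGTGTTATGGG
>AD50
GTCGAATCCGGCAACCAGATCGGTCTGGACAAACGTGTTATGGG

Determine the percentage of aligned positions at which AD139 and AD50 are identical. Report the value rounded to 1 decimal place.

Differing sites — 3:G/C; 5:G/A; 7:G/T; 10:A/G; 13:T/A; 17:G/A; 29:G/A; 31:T/A; 33:G/A; 34:A/C.
34 of the 44 sites match, so the percent identity is 34/44 × 100 = 77.3%.

77.3%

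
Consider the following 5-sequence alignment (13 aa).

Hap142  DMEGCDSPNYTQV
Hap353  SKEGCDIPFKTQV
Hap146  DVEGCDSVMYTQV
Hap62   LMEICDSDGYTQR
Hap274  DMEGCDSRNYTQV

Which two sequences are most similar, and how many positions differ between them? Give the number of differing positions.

1

Pairwise Hamming distances:
  Hap142 vs Hap353: 5
  Hap142 vs Hap146: 3
  Hap142 vs Hap62: 5
  Hap142 vs Hap274: 1
  Hap353 vs Hap146: 6
  Hap353 vs Hap62: 8
  Hap353 vs Hap274: 6
  Hap146 vs Hap62: 6
  Hap146 vs Hap274: 3
  Hap62 vs Hap274: 5
The smallest is 1, between Hap142 and Hap274.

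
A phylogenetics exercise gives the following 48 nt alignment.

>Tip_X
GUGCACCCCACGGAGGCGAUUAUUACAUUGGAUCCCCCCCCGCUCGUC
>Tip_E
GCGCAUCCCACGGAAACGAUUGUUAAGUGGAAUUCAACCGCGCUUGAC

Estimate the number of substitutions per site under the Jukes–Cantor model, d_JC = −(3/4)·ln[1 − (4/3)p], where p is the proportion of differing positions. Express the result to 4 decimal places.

0.4042

Mismatches occur at site 2 (U→C), site 6 (C→U), site 15 (G→A), site 16 (G→A), site 22 (A→G), site 26 (C→A), site 27 (A→G), site 29 (U→G), site 31 (G→A), site 34 (C→U), site 36 (C→A), site 37 (C→A), site 40 (C→G), site 45 (C→U), site 47 (U→A).
p = 15/48 = 0.312500.
d = −0.75 · ln(1 − (4/3)·0.312500) = −0.75 · ln(0.583333) = −0.75 · (-0.538997) = 0.4042.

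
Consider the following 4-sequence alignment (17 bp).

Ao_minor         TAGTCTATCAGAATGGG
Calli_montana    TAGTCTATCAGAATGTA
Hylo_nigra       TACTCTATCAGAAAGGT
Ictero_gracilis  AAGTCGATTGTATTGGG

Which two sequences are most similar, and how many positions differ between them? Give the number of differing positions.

Pairwise Hamming distances:
  Ao_minor vs Calli_montana: 2
  Ao_minor vs Hylo_nigra: 3
  Ao_minor vs Ictero_gracilis: 6
  Calli_montana vs Hylo_nigra: 4
  Calli_montana vs Ictero_gracilis: 8
  Hylo_nigra vs Ictero_gracilis: 9
The smallest is 2, between Ao_minor and Calli_montana.

2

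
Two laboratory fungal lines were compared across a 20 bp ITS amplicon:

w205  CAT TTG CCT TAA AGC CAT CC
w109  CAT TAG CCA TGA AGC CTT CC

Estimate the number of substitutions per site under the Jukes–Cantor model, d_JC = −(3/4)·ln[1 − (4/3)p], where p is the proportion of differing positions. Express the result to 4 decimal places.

0.2326

Mismatches occur at site 5 (T↔A), site 9 (T↔A), site 11 (A↔G), site 17 (A↔T).
p = 4/20 = 0.200000.
d = −0.75 · ln(1 − (4/3)·0.200000) = −0.75 · ln(0.733333) = −0.75 · (-0.310155) = 0.2326.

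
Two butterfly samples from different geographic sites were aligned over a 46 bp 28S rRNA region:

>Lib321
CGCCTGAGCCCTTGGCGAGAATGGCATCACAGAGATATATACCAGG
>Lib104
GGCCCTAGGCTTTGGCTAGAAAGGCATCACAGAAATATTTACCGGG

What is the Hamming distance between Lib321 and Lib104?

The sequences differ at positions 1 (C/G), 5 (T/C), 6 (G/T), 9 (C/G), 11 (C/T), 17 (G/T), 22 (T/A), 34 (G/A), 39 (A/T), 44 (A/G).
That gives 10 mismatches out of 46 aligned sites, so the Hamming distance is 10.

10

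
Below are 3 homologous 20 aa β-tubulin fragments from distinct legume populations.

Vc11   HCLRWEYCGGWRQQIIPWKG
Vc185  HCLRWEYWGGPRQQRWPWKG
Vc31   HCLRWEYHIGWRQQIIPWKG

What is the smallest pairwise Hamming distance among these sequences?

Pairwise Hamming distances:
  Vc11 vs Vc185: 4
  Vc11 vs Vc31: 2
  Vc185 vs Vc31: 5
The smallest is 2, between Vc11 and Vc31.

2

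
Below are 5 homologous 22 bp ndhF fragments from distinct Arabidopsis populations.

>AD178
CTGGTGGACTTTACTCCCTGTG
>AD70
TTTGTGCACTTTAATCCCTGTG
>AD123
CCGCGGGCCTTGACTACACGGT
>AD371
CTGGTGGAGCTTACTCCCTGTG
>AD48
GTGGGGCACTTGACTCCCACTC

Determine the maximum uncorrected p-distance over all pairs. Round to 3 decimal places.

Pairwise Hamming distances:
  AD178 vs AD70: 4
  AD178 vs AD123: 10
  AD178 vs AD371: 2
  AD178 vs AD48: 7
  AD70 vs AD123: 14
  AD70 vs AD371: 6
  AD70 vs AD48: 8
  AD123 vs AD371: 12
  AD123 vs AD48: 11
  AD371 vs AD48: 9
The largest is 14 mismatches, between AD70 and AD123; p = 14/22 = 0.636.

0.636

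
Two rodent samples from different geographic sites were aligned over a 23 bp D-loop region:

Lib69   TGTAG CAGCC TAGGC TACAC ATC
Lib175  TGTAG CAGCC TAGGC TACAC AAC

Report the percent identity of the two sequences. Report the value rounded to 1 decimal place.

Differing sites — 22:T/A.
22 of the 23 sites match, so the percent identity is 22/23 × 100 = 95.7%.

95.7%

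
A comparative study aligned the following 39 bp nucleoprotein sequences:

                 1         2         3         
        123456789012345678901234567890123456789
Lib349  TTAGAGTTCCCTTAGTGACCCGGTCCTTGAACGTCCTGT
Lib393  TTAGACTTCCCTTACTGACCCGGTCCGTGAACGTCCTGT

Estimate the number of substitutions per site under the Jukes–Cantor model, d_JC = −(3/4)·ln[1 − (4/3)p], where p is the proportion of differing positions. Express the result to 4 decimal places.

Mismatches occur at site 6 (G↔C), site 15 (G↔C), site 27 (T↔G).
p = 3/39 = 0.076923.
d = −0.75 · ln(1 − (4/3)·0.076923) = −0.75 · ln(0.897436) = −0.75 · (-0.108213) = 0.0812.

0.0812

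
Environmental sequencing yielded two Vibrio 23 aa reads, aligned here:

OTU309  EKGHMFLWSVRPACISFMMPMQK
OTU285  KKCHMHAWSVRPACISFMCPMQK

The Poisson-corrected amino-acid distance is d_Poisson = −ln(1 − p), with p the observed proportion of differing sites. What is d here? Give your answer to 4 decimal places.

0.2451

Differing sites — 1:E/K; 3:G/C; 6:F/H; 7:L/A; 19:M/C.
p = 5/23 = 0.217391.
d = −ln(1 − 0.217391) = −ln(0.782609) = 0.2451.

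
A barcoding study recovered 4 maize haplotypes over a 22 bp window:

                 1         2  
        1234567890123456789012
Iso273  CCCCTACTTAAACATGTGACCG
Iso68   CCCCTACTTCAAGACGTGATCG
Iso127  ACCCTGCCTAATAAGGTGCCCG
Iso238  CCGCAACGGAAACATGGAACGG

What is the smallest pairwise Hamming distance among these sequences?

4

Pairwise Hamming distances:
  Iso273 vs Iso68: 4
  Iso273 vs Iso127: 7
  Iso273 vs Iso238: 7
  Iso68 vs Iso127: 9
  Iso68 vs Iso238: 11
  Iso127 vs Iso238: 13
The smallest is 4, between Iso273 and Iso68.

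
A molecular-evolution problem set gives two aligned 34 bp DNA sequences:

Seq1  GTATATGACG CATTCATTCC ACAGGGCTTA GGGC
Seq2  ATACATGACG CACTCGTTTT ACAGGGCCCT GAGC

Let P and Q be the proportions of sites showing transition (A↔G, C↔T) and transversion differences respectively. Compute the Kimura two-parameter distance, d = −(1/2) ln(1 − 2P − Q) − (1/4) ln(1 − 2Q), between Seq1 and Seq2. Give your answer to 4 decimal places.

The sequences differ at positions 1 (G/A, transition), 4 (T/C, transition), 13 (T/C, transition), 16 (A/G, transition), 19 (C/T, transition), 20 (C/T, transition), 28 (T/C, transition), 29 (T/C, transition), 30 (A/T, transversion), 32 (G/A, transition).
Of the 10 differences, 9 transitions and 1 transversion over 34 sites: P = 9/34 = 0.264706, Q = 1/34 = 0.029412.
d = −0.5·ln(0.441176) − 0.25·ln(0.941176) = −0.5·(-0.818311) − 0.25·(-0.060625) = 0.4243.

0.4243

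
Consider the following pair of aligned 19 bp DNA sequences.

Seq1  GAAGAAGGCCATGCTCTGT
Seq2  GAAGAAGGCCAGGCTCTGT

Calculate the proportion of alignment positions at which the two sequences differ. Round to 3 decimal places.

0.053

The sequences differ at position 12 (T/G).
There are 1 differences over 19 sites, so p = 1/19 = 0.053.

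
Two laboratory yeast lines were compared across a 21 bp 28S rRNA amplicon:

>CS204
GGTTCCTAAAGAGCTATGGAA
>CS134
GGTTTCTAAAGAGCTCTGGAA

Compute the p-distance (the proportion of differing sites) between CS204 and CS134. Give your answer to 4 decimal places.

Differing sites — 5:C/T; 16:A/C.
There are 2 differences over 21 sites, so p = 2/21 = 0.0952.

0.0952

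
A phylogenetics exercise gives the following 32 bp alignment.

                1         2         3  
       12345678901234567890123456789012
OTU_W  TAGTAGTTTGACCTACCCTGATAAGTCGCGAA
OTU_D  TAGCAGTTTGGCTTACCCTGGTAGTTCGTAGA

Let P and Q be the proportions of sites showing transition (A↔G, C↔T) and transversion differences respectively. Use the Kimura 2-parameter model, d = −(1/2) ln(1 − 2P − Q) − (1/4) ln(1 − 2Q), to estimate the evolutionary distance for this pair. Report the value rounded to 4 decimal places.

0.3950

The sequences differ at positions 4 (T/C, transition), 11 (A/G, transition), 13 (C/T, transition), 21 (A/G, transition), 24 (A/G, transition), 25 (G/T, transversion), 29 (C/T, transition), 30 (G/A, transition), 31 (A/G, transition).
Of the 9 differences, 8 transitions and 1 transversion over 32 sites: P = 8/32 = 0.250000, Q = 1/32 = 0.031250.
d = −0.5·ln(0.468750) − 0.25·ln(0.937500) = −0.5·(-0.757686) − 0.25·(-0.064539) = 0.3950.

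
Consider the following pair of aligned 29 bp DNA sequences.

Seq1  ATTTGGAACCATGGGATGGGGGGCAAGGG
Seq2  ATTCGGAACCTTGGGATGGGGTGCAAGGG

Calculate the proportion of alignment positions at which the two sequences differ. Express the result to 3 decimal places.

Differing sites — 4:T/C; 11:A/T; 22:G/T.
There are 3 differences over 29 sites, so p = 3/29 = 0.103.

0.103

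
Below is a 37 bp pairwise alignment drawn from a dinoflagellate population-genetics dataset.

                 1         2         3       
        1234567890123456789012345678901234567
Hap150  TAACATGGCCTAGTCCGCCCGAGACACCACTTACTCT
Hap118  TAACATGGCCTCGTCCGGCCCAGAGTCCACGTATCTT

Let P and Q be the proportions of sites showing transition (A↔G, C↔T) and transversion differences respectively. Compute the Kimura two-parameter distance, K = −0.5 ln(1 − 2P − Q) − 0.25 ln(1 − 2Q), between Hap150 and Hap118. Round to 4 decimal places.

The sequences differ at positions 12 (A/C, transversion), 18 (C/G, transversion), 21 (G/C, transversion), 25 (C/G, transversion), 26 (A/T, transversion), 31 (T/G, transversion), 34 (C/T, transition), 35 (T/C, transition), 36 (C/T, transition).
Of the 9 differences, 3 transitions and 6 transversions over 37 sites: P = 3/37 = 0.081081, Q = 6/37 = 0.162162.
d = −0.5·ln(0.675676) − 0.25·ln(0.675676) = −0.5·(-0.392042) − 0.25·(-0.392042) = 0.2940.

0.2940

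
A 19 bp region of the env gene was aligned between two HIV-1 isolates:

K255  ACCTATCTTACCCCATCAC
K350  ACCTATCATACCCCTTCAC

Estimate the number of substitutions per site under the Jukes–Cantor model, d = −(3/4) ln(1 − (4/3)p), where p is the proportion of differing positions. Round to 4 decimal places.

0.1134

Mismatches occur at site 8 (T→A), site 15 (A→T).
p = 2/19 = 0.105263.
d = −0.75 · ln(1 − (4/3)·0.105263) = −0.75 · ln(0.859649) = −0.75 · (-0.151231) = 0.1134.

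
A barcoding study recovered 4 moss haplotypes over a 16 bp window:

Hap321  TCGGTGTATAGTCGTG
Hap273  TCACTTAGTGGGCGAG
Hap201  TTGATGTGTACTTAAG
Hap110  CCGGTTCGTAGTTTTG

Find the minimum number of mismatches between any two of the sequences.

Pairwise Hamming distances:
  Hap321 vs Hap273: 8
  Hap321 vs Hap201: 7
  Hap321 vs Hap110: 6
  Hap273 vs Hap201: 10
  Hap273 vs Hap110: 9
  Hap201 vs Hap110: 8
The smallest is 6, between Hap321 and Hap110.

6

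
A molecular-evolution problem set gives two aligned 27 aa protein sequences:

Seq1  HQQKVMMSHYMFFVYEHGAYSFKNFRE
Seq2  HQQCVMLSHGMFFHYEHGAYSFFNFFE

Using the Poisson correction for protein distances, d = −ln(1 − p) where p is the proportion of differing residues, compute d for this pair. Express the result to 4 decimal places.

Mismatches occur at site 4 (K↔C), site 7 (M↔L), site 10 (Y↔G), site 14 (V↔H), site 23 (K↔F), site 26 (R↔F).
p = 6/27 = 0.222222.
d = −ln(1 − 0.222222) = −ln(0.777778) = 0.2513.

0.2513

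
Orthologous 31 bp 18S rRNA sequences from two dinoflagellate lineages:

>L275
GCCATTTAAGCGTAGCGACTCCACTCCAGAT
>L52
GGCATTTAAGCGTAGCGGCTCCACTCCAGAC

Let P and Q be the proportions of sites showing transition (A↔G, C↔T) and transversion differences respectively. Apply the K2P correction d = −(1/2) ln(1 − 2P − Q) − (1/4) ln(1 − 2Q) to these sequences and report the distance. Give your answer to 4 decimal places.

0.1046

The sequences differ at positions 2 (C/G, transversion), 18 (A/G, transition), 31 (T/C, transition).
Of the 3 differences, 2 transitions and 1 transversion over 31 sites: P = 2/31 = 0.064516, Q = 1/31 = 0.032258.
d = −0.5·ln(0.838710) − 0.25·ln(0.935484) = −0.5·(-0.175890) − 0.25·(-0.066691) = 0.1046.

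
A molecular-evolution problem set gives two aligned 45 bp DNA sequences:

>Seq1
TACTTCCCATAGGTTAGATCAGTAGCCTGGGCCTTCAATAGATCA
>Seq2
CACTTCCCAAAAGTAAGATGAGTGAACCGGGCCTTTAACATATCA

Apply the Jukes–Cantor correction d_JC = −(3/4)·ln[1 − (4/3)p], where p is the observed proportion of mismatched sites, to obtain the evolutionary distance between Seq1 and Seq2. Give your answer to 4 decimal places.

Mismatches occur at site 1 (T→C), site 10 (T→A), site 12 (G→A), site 15 (T→A), site 20 (C→G), site 24 (A→G), site 25 (G→A), site 26 (C→A), site 28 (T→C), site 36 (C→T), site 39 (T→C), site 41 (G→T).
p = 12/45 = 0.266667.
d = −0.75 · ln(1 − (4/3)·0.266667) = −0.75 · ln(0.644444) = −0.75 · (-0.439367) = 0.3295.

0.3295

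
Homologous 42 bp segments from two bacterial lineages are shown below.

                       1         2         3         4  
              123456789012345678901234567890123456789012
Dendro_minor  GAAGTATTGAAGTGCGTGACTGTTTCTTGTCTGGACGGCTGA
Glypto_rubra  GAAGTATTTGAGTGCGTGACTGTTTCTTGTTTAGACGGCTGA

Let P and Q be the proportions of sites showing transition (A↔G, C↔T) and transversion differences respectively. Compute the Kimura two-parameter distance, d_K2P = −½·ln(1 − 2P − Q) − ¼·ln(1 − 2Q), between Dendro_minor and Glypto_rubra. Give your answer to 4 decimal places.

0.1034

Differing sites — 9:G/T (Tv); 10:A/G (Ti); 31:C/T (Ti); 33:G/A (Ti).
Of the 4 differences, 3 transitions and 1 transversion over 42 sites: P = 3/42 = 0.071429, Q = 1/42 = 0.023810.
d = −0.5·ln(0.833332) − 0.25·ln(0.952380) = −0.5·(-0.182323) − 0.25·(-0.048791) = 0.1034.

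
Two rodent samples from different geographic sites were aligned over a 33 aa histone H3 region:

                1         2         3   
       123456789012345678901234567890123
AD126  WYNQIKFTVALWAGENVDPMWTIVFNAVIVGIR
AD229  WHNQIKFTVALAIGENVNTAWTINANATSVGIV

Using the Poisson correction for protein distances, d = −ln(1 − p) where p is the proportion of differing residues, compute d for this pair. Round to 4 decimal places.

Differing sites — 2:Y/H; 12:W/A; 13:A/I; 18:D/N; 19:P/T; 20:M/A; 24:V/N; 25:F/A; 28:V/T; 29:I/S; 33:R/V.
p = 11/33 = 0.333333.
d = −ln(1 − 0.333333) = −ln(0.666667) = 0.4055.

0.4055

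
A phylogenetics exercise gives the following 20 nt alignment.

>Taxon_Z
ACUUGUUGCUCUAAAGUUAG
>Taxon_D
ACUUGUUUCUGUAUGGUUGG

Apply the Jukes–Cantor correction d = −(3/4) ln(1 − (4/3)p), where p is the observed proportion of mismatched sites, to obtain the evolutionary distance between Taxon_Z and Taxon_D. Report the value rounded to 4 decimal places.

0.3041

Differing sites — 8:G/U; 11:C/G; 14:A/U; 15:A/G; 19:A/G.
p = 5/20 = 0.250000.
d = −0.75 · ln(1 − (4/3)·0.250000) = −0.75 · ln(0.666667) = −0.75 · (-0.405465) = 0.3041.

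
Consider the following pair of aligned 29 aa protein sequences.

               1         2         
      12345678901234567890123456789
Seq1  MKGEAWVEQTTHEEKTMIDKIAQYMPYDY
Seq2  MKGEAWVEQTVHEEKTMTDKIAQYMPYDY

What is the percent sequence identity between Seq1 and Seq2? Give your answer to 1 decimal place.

93.1%

Differing sites — 11:T/V; 18:I/T.
27 of the 29 sites match, so the percent identity is 27/29 × 100 = 93.1%.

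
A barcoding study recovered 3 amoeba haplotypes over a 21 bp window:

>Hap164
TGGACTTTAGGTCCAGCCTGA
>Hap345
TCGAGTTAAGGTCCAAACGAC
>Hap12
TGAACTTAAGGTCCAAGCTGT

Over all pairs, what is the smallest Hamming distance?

Pairwise Hamming distances:
  Hap164 vs Hap345: 8
  Hap164 vs Hap12: 5
  Hap345 vs Hap12: 7
The smallest is 5, between Hap164 and Hap12.

5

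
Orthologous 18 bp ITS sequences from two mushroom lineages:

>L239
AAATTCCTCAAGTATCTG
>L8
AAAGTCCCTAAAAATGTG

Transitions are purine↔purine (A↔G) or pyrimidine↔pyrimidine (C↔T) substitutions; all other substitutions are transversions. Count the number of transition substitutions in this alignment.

Mismatches occur at site 4 (T→G, transversion), site 8 (T→C, transition), site 9 (C→T, transition), site 12 (G→A, transition), site 13 (T→A, transversion), site 16 (C→G, transversion).
Of the 6 differences, 3 transitions and 3 transversions, so the answer is 3.

3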